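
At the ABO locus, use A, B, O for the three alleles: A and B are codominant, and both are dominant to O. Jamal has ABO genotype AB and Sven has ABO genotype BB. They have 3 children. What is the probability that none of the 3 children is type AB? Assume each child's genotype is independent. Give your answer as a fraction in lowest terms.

ABO cross AB × BB → 1/2 B, 1/2 AB.
So P(type AB) = 1/2 per child.
P(not type AB) = 1/2 for one child; (1/2)^3 = 1/8.

1/8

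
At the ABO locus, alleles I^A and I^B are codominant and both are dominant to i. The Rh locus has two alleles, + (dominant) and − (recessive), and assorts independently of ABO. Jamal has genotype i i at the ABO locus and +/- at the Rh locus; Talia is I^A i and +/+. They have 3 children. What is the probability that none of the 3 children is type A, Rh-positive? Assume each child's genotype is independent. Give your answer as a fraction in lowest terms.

ABO cross i i × I^A i → 1/2 O, 1/2 A.
Rh cross +/- × +/+ → 1 Rh+; so P(type A, Rh-positive) = 1/2 × 1 = 1/2 per child.
P(not type A, Rh-positive) = 1/2 for one child; (1/2)^3 = 1/8.

1/8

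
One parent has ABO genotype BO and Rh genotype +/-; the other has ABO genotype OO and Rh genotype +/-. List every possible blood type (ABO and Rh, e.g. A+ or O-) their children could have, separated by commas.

Gametes from BO × OO give offspring ABO genotypes BO, OO, i.e. phenotypes O, B.
Rh cross +/- × +/- → phenotypes Rh+, Rh-.
Combining independently: O+, O-, B+, B-.

O+, O-, B+, B-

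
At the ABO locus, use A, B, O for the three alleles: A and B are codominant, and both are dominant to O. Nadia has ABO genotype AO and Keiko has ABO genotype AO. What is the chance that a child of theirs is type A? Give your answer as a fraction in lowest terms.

ABO cross AO × AO → offspring phenotypes: 1/4 O, 3/4 A.
So P(type A) = 3/4.

3/4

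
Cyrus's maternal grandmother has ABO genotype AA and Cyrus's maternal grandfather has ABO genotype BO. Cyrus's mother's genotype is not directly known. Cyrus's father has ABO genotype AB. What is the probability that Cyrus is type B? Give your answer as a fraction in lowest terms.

1/4

Cyrus's mother's ABO genotype from AA × BO: 1/2 AB, 1/2 AO.
Crossing each possibility with the father AB and summing P(type B): 1/2·1/4 + 1/2·1/4 = 1/4.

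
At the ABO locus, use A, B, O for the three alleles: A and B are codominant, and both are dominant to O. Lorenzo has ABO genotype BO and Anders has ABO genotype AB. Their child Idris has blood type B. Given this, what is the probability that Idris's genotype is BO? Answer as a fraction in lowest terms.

1/2

Cross BO × AB → 1/4 AB, 1/4 AO, 1/4 BB, 1/4 BO.
Type-B genotypes among offspring: BB (1/4), BO (1/4); total 1/2.
P(BO | type B) = (1/4) / (1/2) = 1/2.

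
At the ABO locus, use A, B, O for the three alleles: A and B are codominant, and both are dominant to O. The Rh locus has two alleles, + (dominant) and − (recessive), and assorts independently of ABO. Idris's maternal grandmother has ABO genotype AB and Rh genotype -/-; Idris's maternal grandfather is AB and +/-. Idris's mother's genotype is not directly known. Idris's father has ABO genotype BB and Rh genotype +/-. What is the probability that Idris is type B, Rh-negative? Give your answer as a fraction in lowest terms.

Idris's mother's ABO genotype from AB × AB: 1/4 AA, 1/2 AB, 1/4 BB.
Crossing each possibility with the father BB and summing P(type B): 1/4·0 + 1/2·1/2 + 1/4·1 = 1/2.
Similarly for Rh via the mother's Rh distribution: P(Rh-) = 3/8.
Independent loci: 1/2 × 3/8 = 3/16.

3/16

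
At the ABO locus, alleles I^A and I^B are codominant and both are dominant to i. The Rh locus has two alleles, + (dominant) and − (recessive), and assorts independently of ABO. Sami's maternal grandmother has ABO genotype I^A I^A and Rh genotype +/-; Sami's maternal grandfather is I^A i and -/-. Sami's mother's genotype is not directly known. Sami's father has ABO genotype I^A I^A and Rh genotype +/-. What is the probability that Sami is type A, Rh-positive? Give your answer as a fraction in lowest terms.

5/8

Sami's mother's ABO genotype from I^A I^A × I^A i: 1/2 I^A I^A, 1/2 I^A i.
Crossing each possibility with the father I^A I^A and summing P(type A): 1/2·1 + 1/2·1 = 1.
Similarly for Rh via the mother's Rh distribution: P(Rh+) = 5/8.
Independent loci: 1 × 5/8 = 5/8.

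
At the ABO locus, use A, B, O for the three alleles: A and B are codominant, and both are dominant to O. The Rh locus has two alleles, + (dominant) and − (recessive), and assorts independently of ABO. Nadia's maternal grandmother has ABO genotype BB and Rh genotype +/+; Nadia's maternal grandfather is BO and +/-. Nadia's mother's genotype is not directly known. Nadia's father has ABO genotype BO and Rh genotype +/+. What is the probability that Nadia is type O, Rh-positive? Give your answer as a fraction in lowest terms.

Nadia's mother's ABO genotype from BB × BO: 1/2 BB, 1/2 BO.
Crossing each possibility with the father BO and summing P(type O): 1/2·0 + 1/2·1/4 = 1/8.
Similarly for Rh via the mother's Rh distribution: P(Rh+) = 1.
Independent loci: 1/8 × 1 = 1/8.

1/8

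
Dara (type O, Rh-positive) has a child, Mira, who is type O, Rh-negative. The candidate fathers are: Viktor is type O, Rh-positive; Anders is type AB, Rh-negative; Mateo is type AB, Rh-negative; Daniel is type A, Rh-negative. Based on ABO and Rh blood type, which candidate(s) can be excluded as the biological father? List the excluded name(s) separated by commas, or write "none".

A candidate is excluded only if no genotype consistent with his phenotype could produce a type O, Rh-negative child with a type O, Rh-positive mother.
Anders (type AB, Rh-): no genotype consistent with that phenotype can produce a type-O Rh- child with a type-O mother.
Mateo (type AB, Rh-): no genotype consistent with that phenotype can produce a type-O Rh- child with a type-O mother.

Anders, Mateo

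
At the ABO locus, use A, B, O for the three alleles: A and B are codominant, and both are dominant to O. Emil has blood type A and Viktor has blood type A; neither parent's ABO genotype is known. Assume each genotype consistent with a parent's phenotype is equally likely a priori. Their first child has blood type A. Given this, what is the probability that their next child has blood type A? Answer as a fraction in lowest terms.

Possible genotypes: Emil ∈ {AA, AO}; Viktor ∈ {AA, AO}.
Weight each parental genotype pair by prior × P(type-A child):
  AA × AA: posterior weight 4/15; P(next child type A) = 1.
  AA × AO: posterior weight 4/15; P(next child type A) = 1.
  AO × AA: posterior weight 4/15; P(next child type A) = 1.
  AO × AO: posterior weight 1/5; P(next child type A) = 3/4.
Weighted sum = 19/20.

19/20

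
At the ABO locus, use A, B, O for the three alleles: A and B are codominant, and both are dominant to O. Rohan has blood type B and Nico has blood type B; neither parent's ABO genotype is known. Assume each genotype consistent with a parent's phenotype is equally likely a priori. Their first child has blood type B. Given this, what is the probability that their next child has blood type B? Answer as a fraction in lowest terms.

Possible genotypes: Rohan ∈ {BB, BO}; Nico ∈ {BB, BO}.
Weight each parental genotype pair by prior × P(type-B child):
  BB × BB: posterior weight 4/15; P(next child type B) = 1.
  BB × BO: posterior weight 4/15; P(next child type B) = 1.
  BO × BB: posterior weight 4/15; P(next child type B) = 1.
  BO × BO: posterior weight 1/5; P(next child type B) = 3/4.
Weighted sum = 19/20.

19/20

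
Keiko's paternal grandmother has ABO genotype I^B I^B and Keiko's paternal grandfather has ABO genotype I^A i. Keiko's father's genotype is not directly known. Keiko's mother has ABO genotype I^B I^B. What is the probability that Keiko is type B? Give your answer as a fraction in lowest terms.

3/4

Keiko's father's ABO genotype from I^B I^B × I^A i: 1/2 I^A I^B, 1/2 I^B i.
Crossing each possibility with the mother I^B I^B and summing P(type B): 1/2·1/2 + 1/2·1 = 3/4.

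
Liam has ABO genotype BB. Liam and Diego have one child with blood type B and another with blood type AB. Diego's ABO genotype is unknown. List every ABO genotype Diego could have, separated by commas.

For each candidate genotype of Diego, check whether crossing it with BB can produce every observed child phenotype.
  AA → possible child types {AB} ✗
  AB → possible child types {B, AB} ✓
  AO → possible child types {B, AB} ✓
  BB → possible child types {B} ✗
  BO → possible child types {B} ✗
  OO → possible child types {B} ✗

AB, AO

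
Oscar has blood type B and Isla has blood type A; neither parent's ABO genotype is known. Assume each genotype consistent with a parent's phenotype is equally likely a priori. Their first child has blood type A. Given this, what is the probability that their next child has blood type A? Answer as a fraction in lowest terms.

5/12

Possible genotypes: Oscar ∈ {I^B I^B, I^B i}; Isla ∈ {I^A I^A, I^A i}.
Weight each parental genotype pair by prior × P(type-A child):
  I^B i × I^A I^A: posterior weight 2/3; P(next child type A) = 1/2.
  I^B i × I^A i: posterior weight 1/3; P(next child type A) = 1/4.
Weighted sum = 5/12.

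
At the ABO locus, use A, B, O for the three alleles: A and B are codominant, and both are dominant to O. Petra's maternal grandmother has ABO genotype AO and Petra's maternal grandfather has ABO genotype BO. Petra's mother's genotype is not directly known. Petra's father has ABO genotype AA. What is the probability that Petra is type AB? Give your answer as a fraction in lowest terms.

Petra's mother's ABO genotype from AO × BO: 1/4 AB, 1/4 AO, 1/4 BO, 1/4 OO.
Crossing each possibility with the father AA and summing P(type AB): 1/4·1/2 + 1/4·0 + 1/4·1/2 + 1/4·0 = 1/4.

1/4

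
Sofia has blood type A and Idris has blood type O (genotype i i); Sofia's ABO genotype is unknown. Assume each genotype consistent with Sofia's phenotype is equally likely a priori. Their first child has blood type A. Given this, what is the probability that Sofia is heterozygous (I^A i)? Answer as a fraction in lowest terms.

1/3

Possible genotypes: Sofia ∈ {I^A I^A, I^A i}; Idris ∈ {i i}.
Weight each parental genotype pair by prior × P(type-A child):
  I^A I^A × i i: posterior weight 2/3.
  I^A i × i i: posterior weight 1/3.
Sum the posterior weight over pairs where Sofia is I^A i: 1/3.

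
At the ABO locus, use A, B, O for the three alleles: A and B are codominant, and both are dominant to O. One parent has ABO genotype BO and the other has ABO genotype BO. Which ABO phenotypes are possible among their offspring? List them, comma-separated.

Gametes from BO × BO give offspring ABO genotypes BB, BO, OO, i.e. phenotypes O, B.

O, B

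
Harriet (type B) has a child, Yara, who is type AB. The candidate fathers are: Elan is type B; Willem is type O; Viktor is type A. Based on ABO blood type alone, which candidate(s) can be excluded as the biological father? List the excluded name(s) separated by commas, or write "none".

Elan, Willem

A candidate is excluded only if no genotype consistent with his phenotype could produce a type AB child with a type B mother.
Elan (type B): no genotype consistent with that phenotype can produce a type-AB child with a type-B mother.
Willem (type O): no genotype consistent with that phenotype can produce a type-AB child with a type-B mother.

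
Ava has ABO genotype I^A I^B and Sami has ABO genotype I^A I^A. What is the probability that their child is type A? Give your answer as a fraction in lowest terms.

ABO cross I^A I^B × I^A I^A → offspring phenotypes: 1/2 A, 1/2 AB.
So P(type A) = 1/2.

1/2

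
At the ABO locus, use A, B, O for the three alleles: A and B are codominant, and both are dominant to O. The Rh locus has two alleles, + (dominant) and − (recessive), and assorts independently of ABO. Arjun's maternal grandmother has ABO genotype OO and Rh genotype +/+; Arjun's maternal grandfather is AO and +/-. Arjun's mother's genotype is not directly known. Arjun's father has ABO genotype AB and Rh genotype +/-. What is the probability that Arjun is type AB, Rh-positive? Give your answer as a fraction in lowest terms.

7/64

Arjun's mother's ABO genotype from OO × AO: 1/2 AO, 1/2 OO.
Crossing each possibility with the father AB and summing P(type AB): 1/2·1/4 + 1/2·0 = 1/8.
Similarly for Rh via the mother's Rh distribution: P(Rh+) = 7/8.
Independent loci: 1/8 × 7/8 = 7/64.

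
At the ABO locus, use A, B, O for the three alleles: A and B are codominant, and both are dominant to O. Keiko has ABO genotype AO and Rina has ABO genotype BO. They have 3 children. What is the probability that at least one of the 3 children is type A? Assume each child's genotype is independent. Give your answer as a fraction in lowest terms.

37/64

ABO cross AO × BO → 1/4 O, 1/4 A, 1/4 B, 1/4 AB.
So P(type A) = 1/4 per child.
P(none) = (3/4)^3 = 27/64; P(at least one) = 1 − 27/64 = 37/64.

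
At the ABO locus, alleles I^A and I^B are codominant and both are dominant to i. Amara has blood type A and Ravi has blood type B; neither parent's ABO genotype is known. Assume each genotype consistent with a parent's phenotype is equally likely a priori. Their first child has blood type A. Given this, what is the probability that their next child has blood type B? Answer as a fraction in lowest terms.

Possible genotypes: Amara ∈ {I^A I^A, I^A i}; Ravi ∈ {I^B I^B, I^B i}.
Weight each parental genotype pair by prior × P(type-A child):
  I^A I^A × I^B i: posterior weight 2/3; P(next child type B) = 0.
  I^A i × I^B i: posterior weight 1/3; P(next child type B) = 1/4.
Weighted sum = 1/12.

1/12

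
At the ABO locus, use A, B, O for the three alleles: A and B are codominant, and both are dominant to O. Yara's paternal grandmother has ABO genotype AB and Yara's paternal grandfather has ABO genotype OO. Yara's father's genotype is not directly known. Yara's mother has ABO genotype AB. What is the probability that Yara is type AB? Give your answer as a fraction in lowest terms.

Yara's father's ABO genotype from AB × OO: 1/2 AO, 1/2 BO.
Crossing each possibility with the mother AB and summing P(type AB): 1/2·1/4 + 1/2·1/4 = 1/4.

1/4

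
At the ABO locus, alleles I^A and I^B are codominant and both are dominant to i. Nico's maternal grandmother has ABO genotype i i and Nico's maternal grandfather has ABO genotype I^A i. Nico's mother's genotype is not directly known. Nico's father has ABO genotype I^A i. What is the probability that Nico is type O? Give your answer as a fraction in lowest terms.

Nico's mother's ABO genotype from i i × I^A i: 1/2 I^A i, 1/2 i i.
Crossing each possibility with the father I^A i and summing P(type O): 1/2·1/4 + 1/2·1/2 = 3/8.

3/8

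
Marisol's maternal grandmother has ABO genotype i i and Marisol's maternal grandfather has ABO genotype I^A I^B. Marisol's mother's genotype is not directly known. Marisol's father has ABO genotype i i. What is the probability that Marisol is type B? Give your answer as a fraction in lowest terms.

1/4

Marisol's mother's ABO genotype from i i × I^A I^B: 1/2 I^A i, 1/2 I^B i.
Crossing each possibility with the father i i and summing P(type B): 1/2·0 + 1/2·1/2 = 1/4.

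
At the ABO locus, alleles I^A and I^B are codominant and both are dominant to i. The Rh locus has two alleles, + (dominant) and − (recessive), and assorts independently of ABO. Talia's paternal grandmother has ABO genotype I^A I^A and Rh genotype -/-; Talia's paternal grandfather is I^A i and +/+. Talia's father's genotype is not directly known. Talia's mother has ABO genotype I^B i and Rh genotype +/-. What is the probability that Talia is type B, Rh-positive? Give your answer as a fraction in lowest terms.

3/32

Talia's father's ABO genotype from I^A I^A × I^A i: 1/2 I^A I^A, 1/2 I^A i.
Crossing each possibility with the mother I^B i and summing P(type B): 1/2·0 + 1/2·1/4 = 1/8.
Similarly for Rh via the father's Rh distribution: P(Rh+) = 3/4.
Independent loci: 1/8 × 3/4 = 3/32.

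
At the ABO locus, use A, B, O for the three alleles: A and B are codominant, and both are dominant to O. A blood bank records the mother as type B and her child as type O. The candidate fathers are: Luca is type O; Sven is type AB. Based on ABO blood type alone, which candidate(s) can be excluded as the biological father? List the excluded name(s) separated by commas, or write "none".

Sven

A candidate is excluded only if no genotype consistent with his phenotype could produce a type O child with a type B mother.
Sven (type AB): no genotype consistent with that phenotype can produce a type-O child with a type-B mother.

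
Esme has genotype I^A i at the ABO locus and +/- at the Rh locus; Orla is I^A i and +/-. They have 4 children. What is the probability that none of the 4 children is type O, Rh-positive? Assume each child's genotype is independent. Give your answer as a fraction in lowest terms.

28561/65536

ABO cross I^A i × I^A i → 1/4 O, 3/4 A.
Rh cross +/- × +/- → 3/4 Rh+, 1/4 Rh-; so P(type O, Rh-positive) = 1/4 × 3/4 = 3/16 per child.
P(not type O, Rh-positive) = 13/16 for one child; (13/16)^4 = 28561/65536.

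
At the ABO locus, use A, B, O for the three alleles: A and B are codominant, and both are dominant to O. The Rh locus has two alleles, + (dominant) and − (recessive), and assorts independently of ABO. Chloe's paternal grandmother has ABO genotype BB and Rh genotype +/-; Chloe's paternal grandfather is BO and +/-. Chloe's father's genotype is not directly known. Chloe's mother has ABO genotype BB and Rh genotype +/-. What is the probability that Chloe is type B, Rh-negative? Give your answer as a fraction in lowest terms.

Chloe's father's ABO genotype from BB × BO: 1/2 BB, 1/2 BO.
Crossing each possibility with the mother BB and summing P(type B): 1/2·1 + 1/2·1 = 1.
Similarly for Rh via the father's Rh distribution: P(Rh-) = 1/4.
Independent loci: 1 × 1/4 = 1/4.

1/4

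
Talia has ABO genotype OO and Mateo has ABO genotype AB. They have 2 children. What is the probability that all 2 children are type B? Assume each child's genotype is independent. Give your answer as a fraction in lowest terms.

ABO cross OO × AB → 1/2 A, 1/2 B.
So P(type B) = 1/2 per child.
All 2 independent: (1/2)^2 = 1/4.

1/4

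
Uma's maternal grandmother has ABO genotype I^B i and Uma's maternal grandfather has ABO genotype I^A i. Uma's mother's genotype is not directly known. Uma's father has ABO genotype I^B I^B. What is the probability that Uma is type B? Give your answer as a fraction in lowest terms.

3/4

Uma's mother's ABO genotype from I^B i × I^A i: 1/4 I^A I^B, 1/4 I^A i, 1/4 I^B i, 1/4 i i.
Crossing each possibility with the father I^B I^B and summing P(type B): 1/4·1/2 + 1/4·1/2 + 1/4·1 + 1/4·1 = 3/4.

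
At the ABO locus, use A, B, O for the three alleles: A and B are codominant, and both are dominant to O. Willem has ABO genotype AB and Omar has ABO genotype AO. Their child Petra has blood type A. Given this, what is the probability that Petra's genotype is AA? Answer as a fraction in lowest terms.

1/2

Cross AB × AO → 1/4 AA, 1/4 AB, 1/4 AO, 1/4 BO.
Type-A genotypes among offspring: AA (1/4), AO (1/4); total 1/2.
P(AA | type A) = (1/4) / (1/2) = 1/2.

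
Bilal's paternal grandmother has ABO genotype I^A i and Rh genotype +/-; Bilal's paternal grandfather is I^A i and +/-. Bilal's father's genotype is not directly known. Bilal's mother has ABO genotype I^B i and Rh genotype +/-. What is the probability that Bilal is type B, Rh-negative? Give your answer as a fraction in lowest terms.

1/16

Bilal's father's ABO genotype from I^A i × I^A i: 1/4 I^A I^A, 1/2 I^A i, 1/4 i i.
Crossing each possibility with the mother I^B i and summing P(type B): 1/4·0 + 1/2·1/4 + 1/4·1/2 = 1/4.
Similarly for Rh via the father's Rh distribution: P(Rh-) = 1/4.
Independent loci: 1/4 × 1/4 = 1/16.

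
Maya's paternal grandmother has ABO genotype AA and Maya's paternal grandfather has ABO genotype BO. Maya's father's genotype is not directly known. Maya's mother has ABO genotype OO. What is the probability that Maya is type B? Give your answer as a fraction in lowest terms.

Maya's father's ABO genotype from AA × BO: 1/2 AB, 1/2 AO.
Crossing each possibility with the mother OO and summing P(type B): 1/2·1/2 + 1/2·0 = 1/4.

1/4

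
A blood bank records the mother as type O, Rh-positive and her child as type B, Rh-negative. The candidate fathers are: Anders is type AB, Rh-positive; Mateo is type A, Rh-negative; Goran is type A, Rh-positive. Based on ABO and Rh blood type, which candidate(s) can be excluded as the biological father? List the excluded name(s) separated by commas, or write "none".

Mateo, Goran

A candidate is excluded only if no genotype consistent with his phenotype could produce a type B, Rh-negative child with a type O, Rh-positive mother.
Mateo (type A, Rh-): no genotype consistent with that phenotype can produce a type-B Rh- child with a type-O mother.
Goran (type A, Rh+): no genotype consistent with that phenotype can produce a type-B Rh- child with a type-O mother.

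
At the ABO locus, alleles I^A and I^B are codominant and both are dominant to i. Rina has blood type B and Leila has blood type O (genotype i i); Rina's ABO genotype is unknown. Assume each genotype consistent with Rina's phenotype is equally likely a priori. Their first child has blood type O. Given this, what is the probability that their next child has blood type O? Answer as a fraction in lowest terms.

Possible genotypes: Rina ∈ {I^B I^B, I^B i}; Leila ∈ {i i}.
Weight each parental genotype pair by prior × P(type-O child):
  I^B i × i i: posterior weight 1; P(next child type O) = 1/2.
Weighted sum = 1/2.

1/2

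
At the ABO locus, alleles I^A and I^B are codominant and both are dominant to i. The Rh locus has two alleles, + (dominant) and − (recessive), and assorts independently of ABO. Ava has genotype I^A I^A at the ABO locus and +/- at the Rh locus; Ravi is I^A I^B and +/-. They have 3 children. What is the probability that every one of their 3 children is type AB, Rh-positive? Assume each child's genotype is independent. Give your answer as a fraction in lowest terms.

ABO cross I^A I^A × I^A I^B → 1/2 A, 1/2 AB.
Rh cross +/- × +/- → 3/4 Rh+, 1/4 Rh-; so P(type AB, Rh-positive) = 1/2 × 3/4 = 3/8 per child.
All 3 independent: (3/8)^3 = 27/512.

27/512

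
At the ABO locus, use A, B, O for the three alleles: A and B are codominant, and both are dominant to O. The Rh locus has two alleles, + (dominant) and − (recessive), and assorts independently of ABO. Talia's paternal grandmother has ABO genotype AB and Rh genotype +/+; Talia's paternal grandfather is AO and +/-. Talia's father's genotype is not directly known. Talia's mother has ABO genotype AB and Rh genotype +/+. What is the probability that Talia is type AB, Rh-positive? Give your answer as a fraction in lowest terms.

Talia's father's ABO genotype from AB × AO: 1/4 AA, 1/4 AB, 1/4 AO, 1/4 BO.
Crossing each possibility with the mother AB and summing P(type AB): 1/4·1/2 + 1/4·1/2 + 1/4·1/4 + 1/4·1/4 = 3/8.
Similarly for Rh via the father's Rh distribution: P(Rh+) = 1.
Independent loci: 3/8 × 1 = 3/8.

3/8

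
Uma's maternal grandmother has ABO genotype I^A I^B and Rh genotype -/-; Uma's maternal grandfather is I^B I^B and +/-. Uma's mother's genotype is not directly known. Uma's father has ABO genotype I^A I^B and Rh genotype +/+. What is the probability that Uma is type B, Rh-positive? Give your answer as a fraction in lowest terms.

3/8

Uma's mother's ABO genotype from I^A I^B × I^B I^B: 1/2 I^A I^B, 1/2 I^B I^B.
Crossing each possibility with the father I^A I^B and summing P(type B): 1/2·1/4 + 1/2·1/2 = 3/8.
Similarly for Rh via the mother's Rh distribution: P(Rh+) = 1.
Independent loci: 3/8 × 1 = 3/8.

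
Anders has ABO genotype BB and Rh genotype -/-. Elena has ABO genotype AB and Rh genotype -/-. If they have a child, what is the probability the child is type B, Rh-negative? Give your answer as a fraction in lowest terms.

ABO cross BB × AB → offspring phenotypes: 1/2 B, 1/2 AB.
Rh cross -/- × -/- → 1 Rh-.
Independent loci: P(type B, Rh-negative) = 1/2 × 1 = 1/2.

1/2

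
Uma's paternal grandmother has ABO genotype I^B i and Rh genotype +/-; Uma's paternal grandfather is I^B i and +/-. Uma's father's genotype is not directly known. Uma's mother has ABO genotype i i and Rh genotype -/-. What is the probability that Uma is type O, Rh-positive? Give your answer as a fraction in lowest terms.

1/4

Uma's father's ABO genotype from I^B i × I^B i: 1/4 I^B I^B, 1/2 I^B i, 1/4 i i.
Crossing each possibility with the mother i i and summing P(type O): 1/4·0 + 1/2·1/2 + 1/4·1 = 1/2.
Similarly for Rh via the father's Rh distribution: P(Rh+) = 1/2.
Independent loci: 1/2 × 1/2 = 1/4.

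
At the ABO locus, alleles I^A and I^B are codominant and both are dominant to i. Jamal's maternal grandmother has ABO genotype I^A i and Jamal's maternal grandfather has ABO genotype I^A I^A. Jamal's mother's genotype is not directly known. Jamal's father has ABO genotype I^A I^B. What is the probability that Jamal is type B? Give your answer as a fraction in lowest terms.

1/8

Jamal's mother's ABO genotype from I^A i × I^A I^A: 1/2 I^A I^A, 1/2 I^A i.
Crossing each possibility with the father I^A I^B and summing P(type B): 1/2·0 + 1/2·1/4 = 1/8.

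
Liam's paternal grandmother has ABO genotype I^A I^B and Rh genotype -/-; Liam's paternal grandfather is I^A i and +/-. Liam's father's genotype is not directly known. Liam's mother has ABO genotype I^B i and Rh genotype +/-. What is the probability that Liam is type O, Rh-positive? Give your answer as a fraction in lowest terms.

Liam's father's ABO genotype from I^A I^B × I^A i: 1/4 I^A I^A, 1/4 I^A I^B, 1/4 I^A i, 1/4 I^B i.
Crossing each possibility with the mother I^B i and summing P(type O): 1/4·0 + 1/4·0 + 1/4·1/4 + 1/4·1/4 = 1/8.
Similarly for Rh via the father's Rh distribution: P(Rh+) = 5/8.
Independent loci: 1/8 × 5/8 = 5/64.

5/64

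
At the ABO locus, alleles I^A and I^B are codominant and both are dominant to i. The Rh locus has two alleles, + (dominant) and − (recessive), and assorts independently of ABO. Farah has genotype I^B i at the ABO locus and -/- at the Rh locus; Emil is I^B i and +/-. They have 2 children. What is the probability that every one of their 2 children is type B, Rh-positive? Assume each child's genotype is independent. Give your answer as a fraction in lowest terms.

ABO cross I^B i × I^B i → 1/4 O, 3/4 B.
Rh cross -/- × +/- → 1/2 Rh+, 1/2 Rh-; so P(type B, Rh-positive) = 3/4 × 1/2 = 3/8 per child.
All 2 independent: (3/8)^2 = 9/64.

9/64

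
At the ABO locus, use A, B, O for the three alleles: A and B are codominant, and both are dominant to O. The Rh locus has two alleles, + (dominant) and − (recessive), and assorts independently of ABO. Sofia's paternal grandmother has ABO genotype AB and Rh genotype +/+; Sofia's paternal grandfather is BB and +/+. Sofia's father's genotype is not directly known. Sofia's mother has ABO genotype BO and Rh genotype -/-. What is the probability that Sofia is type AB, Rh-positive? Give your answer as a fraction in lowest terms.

1/8

Sofia's father's ABO genotype from AB × BB: 1/2 AB, 1/2 BB.
Crossing each possibility with the mother BO and summing P(type AB): 1/2·1/4 + 1/2·0 = 1/8.
Similarly for Rh via the father's Rh distribution: P(Rh+) = 1.
Independent loci: 1/8 × 1 = 1/8.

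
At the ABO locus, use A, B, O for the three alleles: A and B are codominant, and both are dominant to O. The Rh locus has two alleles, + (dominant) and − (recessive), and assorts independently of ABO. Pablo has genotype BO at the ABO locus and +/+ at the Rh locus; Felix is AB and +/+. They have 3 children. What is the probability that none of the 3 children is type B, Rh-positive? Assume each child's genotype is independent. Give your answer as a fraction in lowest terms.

1/8

ABO cross BO × AB → 1/4 A, 1/2 B, 1/4 AB.
Rh cross +/+ × +/+ → 1 Rh+; so P(type B, Rh-positive) = 1/2 × 1 = 1/2 per child.
P(not type B, Rh-positive) = 1/2 for one child; (1/2)^3 = 1/8.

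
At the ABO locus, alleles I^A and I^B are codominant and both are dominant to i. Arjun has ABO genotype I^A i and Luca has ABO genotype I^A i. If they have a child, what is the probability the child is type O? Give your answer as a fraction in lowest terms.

1/4

ABO cross I^A i × I^A i → offspring phenotypes: 1/4 O, 3/4 A.
So P(type O) = 1/4.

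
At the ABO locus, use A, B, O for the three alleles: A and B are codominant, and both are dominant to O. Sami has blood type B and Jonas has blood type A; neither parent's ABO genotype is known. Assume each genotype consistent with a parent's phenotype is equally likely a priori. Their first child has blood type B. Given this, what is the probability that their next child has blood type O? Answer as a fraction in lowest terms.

1/12

Possible genotypes: Sami ∈ {BB, BO}; Jonas ∈ {AA, AO}.
Weight each parental genotype pair by prior × P(type-B child):
  BB × AO: posterior weight 2/3; P(next child type O) = 0.
  BO × AO: posterior weight 1/3; P(next child type O) = 1/4.
Weighted sum = 1/12.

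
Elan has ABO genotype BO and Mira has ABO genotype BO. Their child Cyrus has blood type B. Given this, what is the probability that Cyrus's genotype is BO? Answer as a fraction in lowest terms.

2/3

Cross BO × BO → 1/4 BB, 1/2 BO, 1/4 OO.
Type-B genotypes among offspring: BB (1/4), BO (1/2); total 3/4.
P(BO | type B) = (1/2) / (3/4) = 2/3.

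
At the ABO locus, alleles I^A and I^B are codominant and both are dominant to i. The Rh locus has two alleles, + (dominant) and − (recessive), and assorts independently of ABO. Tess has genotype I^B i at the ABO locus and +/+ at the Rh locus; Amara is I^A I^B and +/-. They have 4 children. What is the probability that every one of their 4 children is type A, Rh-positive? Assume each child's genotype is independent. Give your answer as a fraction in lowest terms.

1/256

ABO cross I^B i × I^A I^B → 1/4 A, 1/2 B, 1/4 AB.
Rh cross +/+ × +/- → 1 Rh+; so P(type A, Rh-positive) = 1/4 × 1 = 1/4 per child.
All 4 independent: (1/4)^4 = 1/256.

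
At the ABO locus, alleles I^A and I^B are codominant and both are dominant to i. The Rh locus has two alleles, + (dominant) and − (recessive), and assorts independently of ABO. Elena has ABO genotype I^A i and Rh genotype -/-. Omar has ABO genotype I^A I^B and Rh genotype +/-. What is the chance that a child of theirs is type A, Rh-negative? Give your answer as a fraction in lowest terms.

1/4

ABO cross I^A i × I^A I^B → offspring phenotypes: 1/2 A, 1/4 B, 1/4 AB.
Rh cross -/- × +/- → 1/2 Rh+, 1/2 Rh-.
Independent loci: P(type A, Rh-negative) = 1/2 × 1/2 = 1/4.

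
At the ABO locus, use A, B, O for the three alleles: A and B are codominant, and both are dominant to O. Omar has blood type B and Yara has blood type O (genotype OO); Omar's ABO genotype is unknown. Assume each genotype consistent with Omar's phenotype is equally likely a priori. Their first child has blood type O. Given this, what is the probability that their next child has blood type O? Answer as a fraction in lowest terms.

1/2

Possible genotypes: Omar ∈ {BB, BO}; Yara ∈ {OO}.
Weight each parental genotype pair by prior × P(type-O child):
  BO × OO: posterior weight 1; P(next child type O) = 1/2.
Weighted sum = 1/2.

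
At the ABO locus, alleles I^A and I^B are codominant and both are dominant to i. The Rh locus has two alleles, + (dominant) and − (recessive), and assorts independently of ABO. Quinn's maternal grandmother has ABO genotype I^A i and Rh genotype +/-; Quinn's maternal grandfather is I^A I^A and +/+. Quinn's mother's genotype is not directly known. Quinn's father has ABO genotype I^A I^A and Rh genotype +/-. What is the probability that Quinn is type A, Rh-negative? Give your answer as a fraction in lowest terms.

Quinn's mother's ABO genotype from I^A i × I^A I^A: 1/2 I^A I^A, 1/2 I^A i.
Crossing each possibility with the father I^A I^A and summing P(type A): 1/2·1 + 1/2·1 = 1.
Similarly for Rh via the mother's Rh distribution: P(Rh-) = 1/8.
Independent loci: 1 × 1/8 = 1/8.

1/8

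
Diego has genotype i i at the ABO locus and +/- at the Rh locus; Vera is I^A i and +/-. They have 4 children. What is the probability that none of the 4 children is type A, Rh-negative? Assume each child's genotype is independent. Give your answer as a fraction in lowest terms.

ABO cross i i × I^A i → 1/2 O, 1/2 A.
Rh cross +/- × +/- → 3/4 Rh+, 1/4 Rh-; so P(type A, Rh-negative) = 1/2 × 1/4 = 1/8 per child.
P(not type A, Rh-negative) = 7/8 for one child; (7/8)^4 = 2401/4096.

2401/4096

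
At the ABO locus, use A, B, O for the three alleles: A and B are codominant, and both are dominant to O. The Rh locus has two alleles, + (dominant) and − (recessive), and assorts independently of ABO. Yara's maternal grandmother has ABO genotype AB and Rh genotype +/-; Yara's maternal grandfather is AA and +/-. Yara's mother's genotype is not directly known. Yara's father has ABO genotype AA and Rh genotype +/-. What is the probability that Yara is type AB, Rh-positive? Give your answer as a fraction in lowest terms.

3/16

Yara's mother's ABO genotype from AB × AA: 1/2 AA, 1/2 AB.
Crossing each possibility with the father AA and summing P(type AB): 1/2·0 + 1/2·1/2 = 1/4.
Similarly for Rh via the mother's Rh distribution: P(Rh+) = 3/4.
Independent loci: 1/4 × 3/4 = 3/16.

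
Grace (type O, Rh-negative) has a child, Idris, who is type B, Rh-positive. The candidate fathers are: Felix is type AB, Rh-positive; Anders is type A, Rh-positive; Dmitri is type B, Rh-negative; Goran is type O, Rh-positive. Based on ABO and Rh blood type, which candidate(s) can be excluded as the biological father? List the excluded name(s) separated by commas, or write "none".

A candidate is excluded only if no genotype consistent with his phenotype could produce a type B, Rh-positive child with a type O, Rh-negative mother.
Anders (type A, Rh+): no genotype consistent with that phenotype can produce a type-B Rh+ child with a type-O mother.
Dmitri (type B, Rh-): no genotype consistent with that phenotype can produce a type-B Rh+ child with a type-O mother.
Goran (type O, Rh+): no genotype consistent with that phenotype can produce a type-B Rh+ child with a type-O mother.

Anders, Dmitri, Goran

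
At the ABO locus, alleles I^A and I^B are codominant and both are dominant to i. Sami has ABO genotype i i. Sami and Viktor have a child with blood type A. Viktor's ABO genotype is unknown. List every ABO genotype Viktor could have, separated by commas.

I^A I^A, I^A I^B, I^A i

For each candidate genotype of Viktor, check whether crossing it with i i can produce every observed child phenotype.
  I^A I^A → possible child types {A} ✓
  I^A I^B → possible child types {A, B} ✓
  I^A i → possible child types {O, A} ✓
  I^B I^B → possible child types {B} ✗
  I^B i → possible child types {O, B} ✗
  i i → possible child types {O} ✗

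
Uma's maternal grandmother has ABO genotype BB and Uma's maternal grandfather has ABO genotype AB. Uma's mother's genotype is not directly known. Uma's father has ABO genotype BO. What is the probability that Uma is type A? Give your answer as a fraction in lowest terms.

Uma's mother's ABO genotype from BB × AB: 1/2 AB, 1/2 BB.
Crossing each possibility with the father BO and summing P(type A): 1/2·1/4 + 1/2·0 = 1/8.

1/8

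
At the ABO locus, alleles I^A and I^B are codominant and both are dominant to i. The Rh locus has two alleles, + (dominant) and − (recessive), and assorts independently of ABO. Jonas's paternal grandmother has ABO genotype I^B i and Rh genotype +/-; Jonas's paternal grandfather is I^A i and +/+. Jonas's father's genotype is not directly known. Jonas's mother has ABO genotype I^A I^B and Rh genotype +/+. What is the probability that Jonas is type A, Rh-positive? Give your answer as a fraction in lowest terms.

Jonas's father's ABO genotype from I^B i × I^A i: 1/4 I^A I^B, 1/4 I^A i, 1/4 I^B i, 1/4 i i.
Crossing each possibility with the mother I^A I^B and summing P(type A): 1/4·1/4 + 1/4·1/2 + 1/4·1/4 + 1/4·1/2 = 3/8.
Similarly for Rh via the father's Rh distribution: P(Rh+) = 1.
Independent loci: 3/8 × 1 = 3/8.

3/8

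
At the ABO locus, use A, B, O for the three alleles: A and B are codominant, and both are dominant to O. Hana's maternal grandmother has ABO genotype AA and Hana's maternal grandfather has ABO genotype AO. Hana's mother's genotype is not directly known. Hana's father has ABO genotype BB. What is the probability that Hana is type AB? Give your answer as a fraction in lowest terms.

Hana's mother's ABO genotype from AA × AO: 1/2 AA, 1/2 AO.
Crossing each possibility with the father BB and summing P(type AB): 1/2·1 + 1/2·1/2 = 3/4.

3/4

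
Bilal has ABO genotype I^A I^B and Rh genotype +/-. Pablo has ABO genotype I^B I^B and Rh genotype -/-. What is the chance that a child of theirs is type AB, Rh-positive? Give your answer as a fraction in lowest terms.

ABO cross I^A I^B × I^B I^B → offspring phenotypes: 1/2 B, 1/2 AB.
Rh cross +/- × -/- → 1/2 Rh+, 1/2 Rh-.
Independent loci: P(type AB, Rh-positive) = 1/2 × 1/2 = 1/4.

1/4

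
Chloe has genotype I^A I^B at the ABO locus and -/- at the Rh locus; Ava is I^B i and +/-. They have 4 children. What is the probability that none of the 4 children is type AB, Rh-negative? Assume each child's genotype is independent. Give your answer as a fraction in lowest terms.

2401/4096

ABO cross I^A I^B × I^B i → 1/4 A, 1/2 B, 1/4 AB.
Rh cross -/- × +/- → 1/2 Rh+, 1/2 Rh-; so P(type AB, Rh-negative) = 1/4 × 1/2 = 1/8 per child.
P(not type AB, Rh-negative) = 7/8 for one child; (7/8)^4 = 2401/4096.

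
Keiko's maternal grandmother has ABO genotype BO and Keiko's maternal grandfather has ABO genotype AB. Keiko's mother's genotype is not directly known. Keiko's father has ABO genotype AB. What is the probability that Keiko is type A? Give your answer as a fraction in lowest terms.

Keiko's mother's ABO genotype from BO × AB: 1/4 AB, 1/4 AO, 1/4 BB, 1/4 BO.
Crossing each possibility with the father AB and summing P(type A): 1/4·1/4 + 1/4·1/2 + 1/4·0 + 1/4·1/4 = 1/4.

1/4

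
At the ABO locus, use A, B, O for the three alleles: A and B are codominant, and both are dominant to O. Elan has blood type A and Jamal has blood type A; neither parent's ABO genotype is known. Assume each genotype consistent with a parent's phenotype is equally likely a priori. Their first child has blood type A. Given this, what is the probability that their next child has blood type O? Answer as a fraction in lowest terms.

1/20

Possible genotypes: Elan ∈ {AA, AO}; Jamal ∈ {AA, AO}.
Weight each parental genotype pair by prior × P(type-A child):
  AA × AA: posterior weight 4/15; P(next child type O) = 0.
  AA × AO: posterior weight 4/15; P(next child type O) = 0.
  AO × AA: posterior weight 4/15; P(next child type O) = 0.
  AO × AO: posterior weight 1/5; P(next child type O) = 1/4.
Weighted sum = 1/20.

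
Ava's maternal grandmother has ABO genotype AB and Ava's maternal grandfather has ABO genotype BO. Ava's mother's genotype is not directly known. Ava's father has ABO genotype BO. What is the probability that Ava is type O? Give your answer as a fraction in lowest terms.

Ava's mother's ABO genotype from AB × BO: 1/4 AB, 1/4 AO, 1/4 BB, 1/4 BO.
Crossing each possibility with the father BO and summing P(type O): 1/4·0 + 1/4·1/4 + 1/4·0 + 1/4·1/4 = 1/8.

1/8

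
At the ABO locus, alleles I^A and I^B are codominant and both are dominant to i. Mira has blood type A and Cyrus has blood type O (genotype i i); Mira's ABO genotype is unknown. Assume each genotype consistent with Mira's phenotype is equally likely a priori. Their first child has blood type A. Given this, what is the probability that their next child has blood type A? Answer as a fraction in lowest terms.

Possible genotypes: Mira ∈ {I^A I^A, I^A i}; Cyrus ∈ {i i}.
Weight each parental genotype pair by prior × P(type-A child):
  I^A I^A × i i: posterior weight 2/3; P(next child type A) = 1.
  I^A i × i i: posterior weight 1/3; P(next child type A) = 1/2.
Weighted sum = 5/6.

5/6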